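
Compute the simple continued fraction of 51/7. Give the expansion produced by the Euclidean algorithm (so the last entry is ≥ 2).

[7; 3, 2]

51 = 7·7 + 2
7 = 3·2 + 1
2 = 2·1 + 0  (stop)
So 51/7 = [7; 3, 2].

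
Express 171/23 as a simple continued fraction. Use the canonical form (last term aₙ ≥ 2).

[7; 2, 3, 3]

171 = 7×23 + 10
23 = 2×10 + 3
10 = 3×3 + 1
3 = 3×1 + 0  (stop)
So 171/23 = [7; 2, 3, 3].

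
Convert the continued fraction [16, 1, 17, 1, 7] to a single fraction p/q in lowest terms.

Using pₖ = aₖpₖ₋₁ + pₖ₋₂ and qₖ = aₖqₖ₋₁ + qₖ₋₂:
  k=0: a=16, p=16, q=1
  k=1: a=1, p=17, q=1
  k=2: a=17, p=305, q=18
  k=3: a=1, p=322, q=19
  k=4: a=7, p=2559, q=151

2559/151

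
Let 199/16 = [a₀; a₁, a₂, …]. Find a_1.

199 = 12·16 + 7   →  a_0 = 12
16 = 2·7 + 2   →  a_1 = 2

2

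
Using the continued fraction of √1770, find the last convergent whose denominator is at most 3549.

49518/1177

√1770 = [42; 14, 84, …] (period length 2).
Convergents:
  p_0/q_0 = 42/1
  p_1/q_1 = 589/14
  p_2/q_2 = 49518/1177
  p_3/q_3 = 693841/16492
q_2 = 1177 ≤ 3549 < 16492 = q_3, so the answer is 49518/1177.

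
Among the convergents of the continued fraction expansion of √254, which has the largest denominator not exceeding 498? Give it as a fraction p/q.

√254 = [15; 1, 14, 1, 30, …] (period length 4).
Convergents:
  p_0/q_0 = 15/1
  p_1/q_1 = 16/1
  p_2/q_2 = 239/15
  p_3/q_3 = 255/16
  p_4/q_4 = 7889/495
  p_5/q_5 = 8144/511
q_4 = 495 ≤ 498 < 511 = q_5, so the answer is 7889/495.

7889/495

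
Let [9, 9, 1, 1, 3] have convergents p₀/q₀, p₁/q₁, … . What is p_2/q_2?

Using pₖ = aₖpₖ₋₁ + pₖ₋₂, qₖ = aₖqₖ₋₁ + qₖ₋₂ (with p₋₁=1, p₋₂=0, q₋₁=0, q₋₂=1):
  k=0: a=9, p=9, q=1
  k=1: a=9, p=82, q=9
  k=2: a=1, p=91, q=10

91/10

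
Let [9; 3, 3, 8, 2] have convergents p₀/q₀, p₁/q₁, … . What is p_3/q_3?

Using pₖ = aₖpₖ₋₁ + pₖ₋₂, qₖ = aₖqₖ₋₁ + qₖ₋₂ (with p₋₁=1, p₋₂=0, q₋₁=0, q₋₂=1):
  k=0: a=9, p=9, q=1
  k=1: a=3, p=28, q=3
  k=2: a=3, p=93, q=10
  k=3: a=8, p=772, q=83

772/83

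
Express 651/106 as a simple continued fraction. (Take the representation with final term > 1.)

[6; 7, 15]

651 = 6×106 + 15
106 = 7×15 + 1
15 = 15×1 + 0  (stop)
So 651/106 = [6; 7, 15].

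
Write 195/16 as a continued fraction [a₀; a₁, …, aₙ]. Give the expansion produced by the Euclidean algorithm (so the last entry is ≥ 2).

[12; 5, 3]

195 = 12·16 + 3
16 = 5·3 + 1
3 = 3·1 + 0  (stop)
So 195/16 = [12; 5, 3].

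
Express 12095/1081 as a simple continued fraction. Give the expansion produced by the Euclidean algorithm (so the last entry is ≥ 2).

12095 = 11·1081 + 204
1081 = 5·204 + 61
204 = 3·61 + 21
61 = 2·21 + 19
21 = 1·19 + 2
19 = 9·2 + 1
2 = 2·1 + 0  (stop)
So 12095/1081 = [11; 5, 3, 2, 1, 9, 2].

[11; 5, 3, 2, 1, 9, 2]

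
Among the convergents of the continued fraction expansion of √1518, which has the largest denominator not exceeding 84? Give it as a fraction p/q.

√1518 = [38; 1, 24, 1, 76, …] (period length 4).
Convergents:
  p_0/q_0 = 38/1
  p_1/q_1 = 39/1
  p_2/q_2 = 974/25
  p_3/q_3 = 1013/26
  p_4/q_4 = 77962/2001
q_3 = 26 ≤ 84 < 2001 = q_4, so the answer is 1013/26.

1013/26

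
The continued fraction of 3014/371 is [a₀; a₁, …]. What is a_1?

8

3014 = 8·371 + 46   →  a_0 = 8
371 = 8·46 + 3   →  a_1 = 8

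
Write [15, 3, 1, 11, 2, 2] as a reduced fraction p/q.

3707/243

Fold from the inside: start with 2/1.
  2 + 1/2 = 5/2
  11 + 2/5 = 57/5
  1 + 5/57 = 62/57
  3 + 57/62 = 243/62
  15 + 62/243 = 3707/243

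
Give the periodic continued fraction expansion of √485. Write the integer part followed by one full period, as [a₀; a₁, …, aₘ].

a₀ = ⌊√485⌋ = 22.

[22; 44]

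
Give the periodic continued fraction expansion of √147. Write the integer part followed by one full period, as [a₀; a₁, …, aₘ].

[12; 8, 24]

a₀ = ⌊√147⌋ = 12.
With m₀=0, d₀=1 and mₖ₊₁ = dₖaₖ − mₖ, dₖ₊₁ = (n − mₖ₊₁²)/dₖ, aₖ₊₁ = ⌊(a₀+mₖ₊₁)/dₖ₊₁⌋:
  k=1: m=12, d=3, a=8
  k=2: m=12, d=1, a=24
d=1 and a=2a₀=24 at k=2, so the next step gives (m, d) = (12, 3) again — its k=1 value — and the period has length 2.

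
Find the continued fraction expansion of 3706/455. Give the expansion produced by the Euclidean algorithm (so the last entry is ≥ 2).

[8; 6, 1, 8, 2, 3]

3706 = 8*455 + 66
455 = 6*66 + 59
66 = 1*59 + 7
59 = 8*7 + 3
7 = 2*3 + 1
3 = 3*1 + 0  (stop)
So 3706/455 = [8; 6, 1, 8, 2, 3].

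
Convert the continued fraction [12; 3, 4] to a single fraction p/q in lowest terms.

Using pₖ = aₖpₖ₋₁ + pₖ₋₂ and qₖ = aₖqₖ₋₁ + qₖ₋₂:
  k=0: a=12, p=12, q=1
  k=1: a=3, p=37, q=3
  k=2: a=4, p=160, q=13

160/13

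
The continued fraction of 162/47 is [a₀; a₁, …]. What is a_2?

162 = 3·47 + 21   →  a_0 = 3
47 = 2·21 + 5   →  a_1 = 2
21 = 4·5 + 1   →  a_2 = 4

4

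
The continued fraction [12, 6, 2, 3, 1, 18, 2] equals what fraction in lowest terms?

Using pₖ = aₖpₖ₋₁ + pₖ₋₂ and qₖ = aₖqₖ₋₁ + qₖ₋₂:
  k=0: a=12, p=12, q=1
  k=1: a=6, p=73, q=6
  k=2: a=2, p=158, q=13
  k=3: a=3, p=547, q=45
  k=4: a=1, p=705, q=58
  k=5: a=18, p=13237, q=1089
  k=6: a=2, p=27179, q=2236

27179/2236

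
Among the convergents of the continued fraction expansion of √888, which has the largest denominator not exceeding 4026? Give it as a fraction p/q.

44401/1490

√888 = [29; 1, 3, 1, 58, …] (period length 4).
Convergents:
  p_0/q_0 = 29/1
  p_1/q_1 = 30/1
  p_2/q_2 = 119/4
  p_3/q_3 = 149/5
  p_4/q_4 = 8761/294
  p_5/q_5 = 8910/299
  p_6/q_6 = 35491/1191
  p_7/q_7 = 44401/1490
  p_8/q_8 = 2610749/87611
q_7 = 1490 ≤ 4026 < 87611 = q_8, so the answer is 44401/1490.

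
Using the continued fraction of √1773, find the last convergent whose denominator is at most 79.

√1773 = [42; 9, 2, 1, 8, 1, 2, 9, 84, …] (period length 8).
Convergents:
  p_0/q_0 = 42/1
  p_1/q_1 = 379/9
  p_2/q_2 = 800/19
  p_3/q_3 = 1179/28
  p_4/q_4 = 10232/243
q_3 = 28 ≤ 79 < 243 = q_4, so the answer is 1179/28.

1179/28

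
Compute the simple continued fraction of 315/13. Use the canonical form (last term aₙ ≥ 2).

[24; 4, 3]

315 = 24·13 + 3
13 = 4·3 + 1
3 = 3·1 + 0  (stop)
So 315/13 = [24; 4, 3].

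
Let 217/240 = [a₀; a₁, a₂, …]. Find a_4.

217 = 0·240 + 217   →  a_0 = 0
240 = 1·217 + 23   →  a_1 = 1
217 = 9·23 + 10   →  a_2 = 9
23 = 2·10 + 3   →  a_3 = 2
10 = 3·3 + 1   →  a_4 = 3

3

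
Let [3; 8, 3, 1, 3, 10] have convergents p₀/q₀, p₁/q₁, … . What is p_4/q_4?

Using pₖ = aₖpₖ₋₁ + pₖ₋₂, qₖ = aₖqₖ₋₁ + qₖ₋₂ (with p₋₁=1, p₋₂=0, q₋₁=0, q₋₂=1):
  k=0: a=3, p=3, q=1
  k=1: a=8, p=25, q=8
  k=2: a=3, p=78, q=25
  k=3: a=1, p=103, q=33
  k=4: a=3, p=387, q=124

387/124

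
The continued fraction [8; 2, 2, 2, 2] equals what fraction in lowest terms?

Fold from the inside: start with 2/1.
  2 + 1/2 = 5/2
  2 + 2/5 = 12/5
  2 + 5/12 = 29/12
  8 + 12/29 = 244/29

244/29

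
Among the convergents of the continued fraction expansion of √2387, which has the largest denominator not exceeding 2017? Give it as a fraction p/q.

33467/685

√2387 = [48; 1, 5, 1, 96, …] (period length 4).
Convergents:
  p_0/q_0 = 48/1
  p_1/q_1 = 49/1
  p_2/q_2 = 293/6
  p_3/q_3 = 342/7
  p_4/q_4 = 33125/678
  p_5/q_5 = 33467/685
  p_6/q_6 = 200460/4103
q_5 = 685 ≤ 2017 < 4103 = q_6, so the answer is 33467/685.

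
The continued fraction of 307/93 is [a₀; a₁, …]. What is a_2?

3

307 = 3·93 + 28   →  a_0 = 3
93 = 3·28 + 9   →  a_1 = 3
28 = 3·9 + 1   →  a_2 = 3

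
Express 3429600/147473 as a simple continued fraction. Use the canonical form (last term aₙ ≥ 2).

3429600 = 23·147473 + 37721
147473 = 3·37721 + 34310
37721 = 1·34310 + 3411
34310 = 10·3411 + 200
3411 = 17·200 + 11
200 = 18·11 + 2
11 = 5·2 + 1
2 = 2·1 + 0  (stop)
So 3429600/147473 = [23; 3, 1, 10, 17, 18, 5, 2].

[23; 3, 1, 10, 17, 18, 5, 2]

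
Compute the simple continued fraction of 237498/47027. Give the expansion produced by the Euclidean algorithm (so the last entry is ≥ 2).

237498 = 5×47027 + 2363
47027 = 19×2363 + 2130
2363 = 1×2130 + 233
2130 = 9×233 + 33
233 = 7×33 + 2
33 = 16×2 + 1
2 = 2×1 + 0  (stop)
So 237498/47027 = [5; 19, 1, 9, 7, 16, 2].

[5; 19, 1, 9, 7, 16, 2]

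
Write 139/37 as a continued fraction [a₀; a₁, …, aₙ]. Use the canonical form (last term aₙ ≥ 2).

[3; 1, 3, 9]

139 = 3*37 + 28
37 = 1*28 + 9
28 = 3*9 + 1
9 = 9*1 + 0  (stop)
So 139/37 = [3; 1, 3, 9].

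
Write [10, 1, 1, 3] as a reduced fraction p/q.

Fold from the inside: start with 3/1.
  1 + 1/3 = 4/3
  1 + 3/4 = 7/4
  10 + 4/7 = 74/7

74/7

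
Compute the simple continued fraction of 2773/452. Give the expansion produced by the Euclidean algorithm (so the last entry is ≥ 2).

[6; 7, 2, 2, 3, 1, 2]

2773 = 6*452 + 61
452 = 7*61 + 25
61 = 2*25 + 11
25 = 2*11 + 3
11 = 3*3 + 2
3 = 1*2 + 1
2 = 2*1 + 0  (stop)
So 2773/452 = [6; 7, 2, 2, 3, 1, 2].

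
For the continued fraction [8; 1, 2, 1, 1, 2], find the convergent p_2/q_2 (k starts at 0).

26/3

Using pₖ = aₖpₖ₋₁ + pₖ₋₂, qₖ = aₖqₖ₋₁ + qₖ₋₂ (with p₋₁=1, p₋₂=0, q₋₁=0, q₋₂=1):
  k=0: a=8, p=8, q=1
  k=1: a=1, p=9, q=1
  k=2: a=2, p=26, q=3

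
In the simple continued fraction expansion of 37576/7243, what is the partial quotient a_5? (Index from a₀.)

7

37576 = 5·7243 + 1361   →  a_0 = 5
7243 = 5·1361 + 438   →  a_1 = 5
1361 = 3·438 + 47   →  a_2 = 3
438 = 9·47 + 15   →  a_3 = 9
47 = 3·15 + 2   →  a_4 = 3
15 = 7·2 + 1   →  a_5 = 7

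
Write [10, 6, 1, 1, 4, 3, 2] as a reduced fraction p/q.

4457/439

Using pₖ = aₖpₖ₋₁ + pₖ₋₂ and qₖ = aₖqₖ₋₁ + qₖ₋₂:
  k=0: a=10, p=10, q=1
  k=1: a=6, p=61, q=6
  k=2: a=1, p=71, q=7
  k=3: a=1, p=132, q=13
  k=4: a=4, p=599, q=59
  k=5: a=3, p=1929, q=190
  k=6: a=2, p=4457, q=439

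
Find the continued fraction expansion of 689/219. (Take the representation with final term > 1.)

689 = 3·219 + 32
219 = 6·32 + 27
32 = 1·27 + 5
27 = 5·5 + 2
5 = 2·2 + 1
2 = 2·1 + 0  (stop)
So 689/219 = [3; 6, 1, 5, 2, 2].

[3; 6, 1, 5, 2, 2]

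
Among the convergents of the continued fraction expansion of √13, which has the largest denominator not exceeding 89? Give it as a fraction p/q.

√13 = [3; 1, 1, 1, 1, 6, …] (period length 5).
Convergents:
  p_0/q_0 = 3/1
  p_1/q_1 = 4/1
  p_2/q_2 = 7/2
  p_3/q_3 = 11/3
  p_4/q_4 = 18/5
  p_5/q_5 = 119/33
  p_6/q_6 = 137/38
  p_7/q_7 = 256/71
  p_8/q_8 = 393/109
q_7 = 71 ≤ 89 < 109 = q_8, so the answer is 256/71.

256/71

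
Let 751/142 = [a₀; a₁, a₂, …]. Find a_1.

751 = 5·142 + 41   →  a_0 = 5
142 = 3·41 + 19   →  a_1 = 3

3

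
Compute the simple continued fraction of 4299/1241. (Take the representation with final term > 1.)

[3; 2, 6, 2, 8, 2, 2]

4299 = 3×1241 + 576
1241 = 2×576 + 89
576 = 6×89 + 42
89 = 2×42 + 5
42 = 8×5 + 2
5 = 2×2 + 1
2 = 2×1 + 0  (stop)
So 4299/1241 = [3; 2, 6, 2, 8, 2, 2].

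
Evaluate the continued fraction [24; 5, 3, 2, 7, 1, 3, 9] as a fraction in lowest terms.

Using pₖ = aₖpₖ₋₁ + pₖ₋₂ and qₖ = aₖqₖ₋₁ + qₖ₋₂:
  k=0: a=24, p=24, q=1
  k=1: a=5, p=121, q=5
  k=2: a=3, p=387, q=16
  k=3: a=2, p=895, q=37
  k=4: a=7, p=6652, q=275
  k=5: a=1, p=7547, q=312
  k=6: a=3, p=29293, q=1211
  k=7: a=9, p=271184, q=11211

271184/11211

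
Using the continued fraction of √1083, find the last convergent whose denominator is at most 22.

√1083 = [32; 1, 9, 1, 64, …] (period length 4).
Convergents:
  p_0/q_0 = 32/1
  p_1/q_1 = 33/1
  p_2/q_2 = 329/10
  p_3/q_3 = 362/11
  p_4/q_4 = 23497/714
q_3 = 11 ≤ 22 < 714 = q_4, so the answer is 362/11.

362/11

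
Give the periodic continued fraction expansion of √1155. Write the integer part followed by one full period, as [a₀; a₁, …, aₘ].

[33; 1, 66]

a₀ = ⌊√1155⌋ = 33.
With m₀=0, d₀=1 and mₖ₊₁ = dₖaₖ − mₖ, dₖ₊₁ = (n − mₖ₊₁²)/dₖ, aₖ₊₁ = ⌊(a₀+mₖ₊₁)/dₖ₊₁⌋:
  k=1: m=33, d=66, a=1
  k=2: m=33, d=1, a=66
d=1 and a=2a₀=66 at k=2, so the next step gives (m, d) = (33, 66) again — its k=1 value — and the period has length 2.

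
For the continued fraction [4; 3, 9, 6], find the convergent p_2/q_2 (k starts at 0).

121/28

Using pₖ = aₖpₖ₋₁ + pₖ₋₂, qₖ = aₖqₖ₋₁ + qₖ₋₂ (with p₋₁=1, p₋₂=0, q₋₁=0, q₋₂=1):
  k=0: a=4, p=4, q=1
  k=1: a=3, p=13, q=3
  k=2: a=9, p=121, q=28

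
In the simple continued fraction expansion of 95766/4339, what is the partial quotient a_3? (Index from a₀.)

95766 = 22·4339 + 308   →  a_0 = 22
4339 = 14·308 + 27   →  a_1 = 14
308 = 11·27 + 11   →  a_2 = 11
27 = 2·11 + 5   →  a_3 = 2

2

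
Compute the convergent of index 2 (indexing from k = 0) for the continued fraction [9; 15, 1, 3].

Using pₖ = aₖpₖ₋₁ + pₖ₋₂, qₖ = aₖqₖ₋₁ + qₖ₋₂ (with p₋₁=1, p₋₂=0, q₋₁=0, q₋₂=1):
  k=0: a=9, p=9, q=1
  k=1: a=15, p=136, q=15
  k=2: a=1, p=145, q=16

145/16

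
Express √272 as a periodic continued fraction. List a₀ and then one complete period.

a₀ = ⌊√272⌋ = 16.
With m₀=0, d₀=1 and mₖ₊₁ = dₖaₖ − mₖ, dₖ₊₁ = (n − mₖ₊₁²)/dₖ, aₖ₊₁ = ⌊(a₀+mₖ₊₁)/dₖ₊₁⌋:
  k=1: m=16, d=16, a=2
  k=2: m=16, d=1, a=32
d=1 and a=2a₀=32 at k=2, so the next step gives (m, d) = (16, 16) again — its k=1 value — and the period has length 2.

[16; 2, 32]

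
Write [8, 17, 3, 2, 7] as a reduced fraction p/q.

7244/899

Fold from the inside: start with 7/1.
  2 + 1/7 = 15/7
  3 + 7/15 = 52/15
  17 + 15/52 = 899/52
  8 + 52/899 = 7244/899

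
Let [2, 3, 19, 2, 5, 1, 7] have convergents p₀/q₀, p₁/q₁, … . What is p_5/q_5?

Using pₖ = aₖpₖ₋₁ + pₖ₋₂, qₖ = aₖqₖ₋₁ + qₖ₋₂ (with p₋₁=1, p₋₂=0, q₋₁=0, q₋₂=1):
  k=0: a=2, p=2, q=1
  k=1: a=3, p=7, q=3
  k=2: a=19, p=135, q=58
  k=3: a=2, p=277, q=119
  k=4: a=5, p=1520, q=653
  k=5: a=1, p=1797, q=772

1797/772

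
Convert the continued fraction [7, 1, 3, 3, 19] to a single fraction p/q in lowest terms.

1950/251

Using pₖ = aₖpₖ₋₁ + pₖ₋₂ and qₖ = aₖqₖ₋₁ + qₖ₋₂:
  k=0: a=7, p=7, q=1
  k=1: a=1, p=8, q=1
  k=2: a=3, p=31, q=4
  k=3: a=3, p=101, q=13
  k=4: a=19, p=1950, q=251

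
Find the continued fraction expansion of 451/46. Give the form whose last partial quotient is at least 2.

[9; 1, 4, 9]

451 = 9×46 + 37
46 = 1×37 + 9
37 = 4×9 + 1
9 = 9×1 + 0  (stop)
So 451/46 = [9; 1, 4, 9].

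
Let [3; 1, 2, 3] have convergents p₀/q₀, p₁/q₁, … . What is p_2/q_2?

11/3

Using pₖ = aₖpₖ₋₁ + pₖ₋₂, qₖ = aₖqₖ₋₁ + qₖ₋₂ (with p₋₁=1, p₋₂=0, q₋₁=0, q₋₂=1):
  k=0: a=3, p=3, q=1
  k=1: a=1, p=4, q=1
  k=2: a=2, p=11, q=3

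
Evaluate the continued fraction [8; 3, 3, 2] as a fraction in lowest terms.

191/23

Using pₖ = aₖpₖ₋₁ + pₖ₋₂ and qₖ = aₖqₖ₋₁ + qₖ₋₂:
  k=0: a=8, p=8, q=1
  k=1: a=3, p=25, q=3
  k=2: a=3, p=83, q=10
  k=3: a=2, p=191, q=23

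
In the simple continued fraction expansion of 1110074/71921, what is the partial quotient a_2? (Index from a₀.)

1110074 = 15·71921 + 31259   →  a_0 = 15
71921 = 2·31259 + 9403   →  a_1 = 2
31259 = 3·9403 + 3050   →  a_2 = 3

3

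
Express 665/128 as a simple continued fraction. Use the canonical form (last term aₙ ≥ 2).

[5; 5, 8, 3]

665 = 5×128 + 25
128 = 5×25 + 3
25 = 8×3 + 1
3 = 3×1 + 0  (stop)
So 665/128 = [5; 5, 8, 3].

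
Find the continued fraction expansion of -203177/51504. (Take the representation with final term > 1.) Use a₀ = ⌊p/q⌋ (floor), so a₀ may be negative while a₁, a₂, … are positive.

-203177 = -4·51504 + 2839
51504 = 18·2839 + 402
2839 = 7·402 + 25
402 = 16·25 + 2
25 = 12·2 + 1
2 = 2·1 + 0  (stop)
So -203177/51504 = [-4; 18, 7, 16, 12, 2].

[-4; 18, 7, 16, 12, 2]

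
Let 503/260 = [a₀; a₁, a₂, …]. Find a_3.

3

503 = 1·260 + 243   →  a_0 = 1
260 = 1·243 + 17   →  a_1 = 1
243 = 14·17 + 5   →  a_2 = 14
17 = 3·5 + 2   →  a_3 = 3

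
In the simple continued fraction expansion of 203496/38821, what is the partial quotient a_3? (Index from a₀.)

2

203496 = 5·38821 + 9391   →  a_0 = 5
38821 = 4·9391 + 1257   →  a_1 = 4
9391 = 7·1257 + 592   →  a_2 = 7
1257 = 2·592 + 73   →  a_3 = 2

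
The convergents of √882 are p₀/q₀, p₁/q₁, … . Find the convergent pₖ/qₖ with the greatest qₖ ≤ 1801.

19601/660

√882 = [29; 1, 2, 3, 6, 3, 2, 1, 58, …] (period length 8).
Convergents:
  p_0/q_0 = 29/1
  p_1/q_1 = 30/1
  p_2/q_2 = 89/3
  p_3/q_3 = 297/10
  p_4/q_4 = 1871/63
  p_5/q_5 = 5910/199
  p_6/q_6 = 13691/461
  p_7/q_7 = 19601/660
  p_8/q_8 = 1150549/38741
q_7 = 660 ≤ 1801 < 38741 = q_8, so the answer is 19601/660.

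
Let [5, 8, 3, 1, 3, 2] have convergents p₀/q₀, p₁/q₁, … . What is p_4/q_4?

635/124

Using pₖ = aₖpₖ₋₁ + pₖ₋₂, qₖ = aₖqₖ₋₁ + qₖ₋₂ (with p₋₁=1, p₋₂=0, q₋₁=0, q₋₂=1):
  k=0: a=5, p=5, q=1
  k=1: a=8, p=41, q=8
  k=2: a=3, p=128, q=25
  k=3: a=1, p=169, q=33
  k=4: a=3, p=635, q=124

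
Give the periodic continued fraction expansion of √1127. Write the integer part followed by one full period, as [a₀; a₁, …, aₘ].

a₀ = ⌊√1127⌋ = 33.
With m₀=0, d₀=1 and mₖ₊₁ = dₖaₖ − mₖ, dₖ₊₁ = (n − mₖ₊₁²)/dₖ, aₖ₊₁ = ⌊(a₀+mₖ₊₁)/dₖ₊₁⌋:
  k=1: m=33, d=38, a=1
  k=2: m=5, d=29, a=1
  k=3: m=24, d=19, a=3
  k=4: m=33, d=2, a=33
  k=5: m=33, d=19, a=3
  k=6: m=24, d=29, a=1
  k=7: m=5, d=38, a=1
  k=8: m=33, d=1, a=66
d=1 and a=2a₀=66 at k=8, so the next step gives (m, d) = (33, 38) again — its k=1 value — and the period has length 8.

[33; 1, 1, 3, 33, 3, 1, 1, 66]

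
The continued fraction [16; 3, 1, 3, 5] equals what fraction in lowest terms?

1285/79

Fold from the inside: start with 5/1.
  3 + 1/5 = 16/5
  1 + 5/16 = 21/16
  3 + 16/21 = 79/21
  16 + 21/79 = 1285/79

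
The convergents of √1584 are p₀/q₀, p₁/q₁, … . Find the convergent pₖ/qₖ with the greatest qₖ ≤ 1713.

√1584 = [39; 1, 3, 1, 78, …] (period length 4).
Convergents:
  p_0/q_0 = 39/1
  p_1/q_1 = 40/1
  p_2/q_2 = 159/4
  p_3/q_3 = 199/5
  p_4/q_4 = 15681/394
  p_5/q_5 = 15880/399
  p_6/q_6 = 63321/1591
  p_7/q_7 = 79201/1990
q_6 = 1591 ≤ 1713 < 1990 = q_7, so the answer is 63321/1591.

63321/1591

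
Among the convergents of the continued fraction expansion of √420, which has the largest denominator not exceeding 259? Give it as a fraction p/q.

√420 = [20; 2, 40, …] (period length 2).
Convergents:
  p_0/q_0 = 20/1
  p_1/q_1 = 41/2
  p_2/q_2 = 1660/81
  p_3/q_3 = 3361/164
  p_4/q_4 = 136100/6641
q_3 = 164 ≤ 259 < 6641 = q_4, so the answer is 3361/164.

3361/164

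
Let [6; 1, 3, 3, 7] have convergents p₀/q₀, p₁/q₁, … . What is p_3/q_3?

88/13

Using pₖ = aₖpₖ₋₁ + pₖ₋₂, qₖ = aₖqₖ₋₁ + qₖ₋₂ (with p₋₁=1, p₋₂=0, q₋₁=0, q₋₂=1):
  k=0: a=6, p=6, q=1
  k=1: a=1, p=7, q=1
  k=2: a=3, p=27, q=4
  k=3: a=3, p=88, q=13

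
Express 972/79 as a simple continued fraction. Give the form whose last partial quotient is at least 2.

972 = 12×79 + 24
79 = 3×24 + 7
24 = 3×7 + 3
7 = 2×3 + 1
3 = 3×1 + 0  (stop)
So 972/79 = [12; 3, 3, 2, 3].

[12; 3, 3, 2, 3]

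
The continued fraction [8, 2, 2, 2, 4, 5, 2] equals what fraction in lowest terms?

Fold from the inside: start with 2/1.
  5 + 1/2 = 11/2
  4 + 2/11 = 46/11
  2 + 11/46 = 103/46
  2 + 46/103 = 252/103
  2 + 103/252 = 607/252
  8 + 252/607 = 5108/607

5108/607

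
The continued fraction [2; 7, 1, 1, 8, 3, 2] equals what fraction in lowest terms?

1975/926

Using pₖ = aₖpₖ₋₁ + pₖ₋₂ and qₖ = aₖqₖ₋₁ + qₖ₋₂:
  k=0: a=2, p=2, q=1
  k=1: a=7, p=15, q=7
  k=2: a=1, p=17, q=8
  k=3: a=1, p=32, q=15
  k=4: a=8, p=273, q=128
  k=5: a=3, p=851, q=399
  k=6: a=2, p=1975, q=926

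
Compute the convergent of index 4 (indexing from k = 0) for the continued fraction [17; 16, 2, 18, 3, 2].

Using pₖ = aₖpₖ₋₁ + pₖ₋₂, qₖ = aₖqₖ₋₁ + qₖ₋₂ (with p₋₁=1, p₋₂=0, q₋₁=0, q₋₂=1):
  k=0: a=17, p=17, q=1
  k=1: a=16, p=273, q=16
  k=2: a=2, p=563, q=33
  k=3: a=18, p=10407, q=610
  k=4: a=3, p=31784, q=1863

31784/1863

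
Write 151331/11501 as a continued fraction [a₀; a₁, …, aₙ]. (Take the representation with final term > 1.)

151331 = 13×11501 + 1818
11501 = 6×1818 + 593
1818 = 3×593 + 39
593 = 15×39 + 8
39 = 4×8 + 7
8 = 1×7 + 1
7 = 7×1 + 0  (stop)
So 151331/11501 = [13; 6, 3, 15, 4, 1, 7].

[13; 6, 3, 15, 4, 1, 7]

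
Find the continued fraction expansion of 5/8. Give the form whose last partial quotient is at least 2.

[0; 1, 1, 1, 2]

5 = 0·8 + 5
8 = 1·5 + 3
5 = 1·3 + 2
3 = 1·2 + 1
2 = 2·1 + 0  (stop)
So 5/8 = [0; 1, 1, 1, 2].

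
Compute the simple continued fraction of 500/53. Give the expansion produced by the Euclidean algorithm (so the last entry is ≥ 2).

[9; 2, 3, 3, 2]

500 = 9·53 + 23
53 = 2·23 + 7
23 = 3·7 + 2
7 = 3·2 + 1
2 = 2·1 + 0  (stop)
So 500/53 = [9; 2, 3, 3, 2].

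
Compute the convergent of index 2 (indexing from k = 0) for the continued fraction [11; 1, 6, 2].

83/7

Using pₖ = aₖpₖ₋₁ + pₖ₋₂, qₖ = aₖqₖ₋₁ + qₖ₋₂ (with p₋₁=1, p₋₂=0, q₋₁=0, q₋₂=1):
  k=0: a=11, p=11, q=1
  k=1: a=1, p=12, q=1
  k=2: a=6, p=83, q=7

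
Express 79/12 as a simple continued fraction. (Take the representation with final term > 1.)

[6; 1, 1, 2, 2]

79 = 6*12 + 7
12 = 1*7 + 5
7 = 1*5 + 2
5 = 2*2 + 1
2 = 2*1 + 0  (stop)
So 79/12 = [6; 1, 1, 2, 2].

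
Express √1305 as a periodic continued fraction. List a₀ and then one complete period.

[36; 8, 72]

a₀ = ⌊√1305⌋ = 36.
With m₀=0, d₀=1 and mₖ₊₁ = dₖaₖ − mₖ, dₖ₊₁ = (n − mₖ₊₁²)/dₖ, aₖ₊₁ = ⌊(a₀+mₖ₊₁)/dₖ₊₁⌋:
  k=1: m=36, d=9, a=8
  k=2: m=36, d=1, a=72
d=1 and a=2a₀=72 at k=2, so the next step gives (m, d) = (36, 9) again — its k=1 value — and the period has length 2.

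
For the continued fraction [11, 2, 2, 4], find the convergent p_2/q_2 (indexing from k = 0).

Using pₖ = aₖpₖ₋₁ + pₖ₋₂, qₖ = aₖqₖ₋₁ + qₖ₋₂ (with p₋₁=1, p₋₂=0, q₋₁=0, q₋₂=1):
  k=0: a=11, p=11, q=1
  k=1: a=2, p=23, q=2
  k=2: a=2, p=57, q=5

57/5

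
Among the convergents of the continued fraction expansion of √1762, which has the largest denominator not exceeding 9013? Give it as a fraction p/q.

√1762 = [41; 1, 40, 1, 82, …] (period length 4).
Convergents:
  p_0/q_0 = 41/1
  p_1/q_1 = 42/1
  p_2/q_2 = 1721/41
  p_3/q_3 = 1763/42
  p_4/q_4 = 146287/3485
  p_5/q_5 = 148050/3527
  p_6/q_6 = 6068287/144565
q_5 = 3527 ≤ 9013 < 144565 = q_6, so the answer is 148050/3527.

148050/3527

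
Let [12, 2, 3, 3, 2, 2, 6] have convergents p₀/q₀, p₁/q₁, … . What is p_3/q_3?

286/23

Using pₖ = aₖpₖ₋₁ + pₖ₋₂, qₖ = aₖqₖ₋₁ + qₖ₋₂ (with p₋₁=1, p₋₂=0, q₋₁=0, q₋₂=1):
  k=0: a=12, p=12, q=1
  k=1: a=2, p=25, q=2
  k=2: a=3, p=87, q=7
  k=3: a=3, p=286, q=23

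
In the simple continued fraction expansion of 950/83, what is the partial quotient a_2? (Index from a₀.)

4

950 = 11·83 + 37   →  a_0 = 11
83 = 2·37 + 9   →  a_1 = 2
37 = 4·9 + 1   →  a_2 = 4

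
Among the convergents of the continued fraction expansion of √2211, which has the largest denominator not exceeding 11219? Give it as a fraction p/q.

√2211 = [47; 47, 94, …] (period length 2).
Convergents:
  p_0/q_0 = 47/1
  p_1/q_1 = 2210/47
  p_2/q_2 = 207787/4419
  p_3/q_3 = 9768199/207740
q_2 = 4419 ≤ 11219 < 207740 = q_3, so the answer is 207787/4419.

207787/4419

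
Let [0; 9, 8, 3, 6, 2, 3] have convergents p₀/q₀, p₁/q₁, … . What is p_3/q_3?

25/228

Using pₖ = aₖpₖ₋₁ + pₖ₋₂, qₖ = aₖqₖ₋₁ + qₖ₋₂ (with p₋₁=1, p₋₂=0, q₋₁=0, q₋₂=1):
  k=0: a=0, p=0, q=1
  k=1: a=9, p=1, q=9
  k=2: a=8, p=8, q=73
  k=3: a=3, p=25, q=228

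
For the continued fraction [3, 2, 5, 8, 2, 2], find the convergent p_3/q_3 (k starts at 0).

Using pₖ = aₖpₖ₋₁ + pₖ₋₂, qₖ = aₖqₖ₋₁ + qₖ₋₂ (with p₋₁=1, p₋₂=0, q₋₁=0, q₋₂=1):
  k=0: a=3, p=3, q=1
  k=1: a=2, p=7, q=2
  k=2: a=5, p=38, q=11
  k=3: a=8, p=311, q=90

311/90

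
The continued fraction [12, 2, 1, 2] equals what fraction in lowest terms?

99/8

Fold from the inside: start with 2/1.
  1 + 1/2 = 3/2
  2 + 2/3 = 8/3
  12 + 3/8 = 99/8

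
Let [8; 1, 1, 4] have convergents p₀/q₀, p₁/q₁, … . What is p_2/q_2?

17/2

Using pₖ = aₖpₖ₋₁ + pₖ₋₂, qₖ = aₖqₖ₋₁ + qₖ₋₂ (with p₋₁=1, p₋₂=0, q₋₁=0, q₋₂=1):
  k=0: a=8, p=8, q=1
  k=1: a=1, p=9, q=1
  k=2: a=1, p=17, q=2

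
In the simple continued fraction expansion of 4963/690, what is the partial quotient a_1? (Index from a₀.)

4963 = 7·690 + 133   →  a_0 = 7
690 = 5·133 + 25   →  a_1 = 5

5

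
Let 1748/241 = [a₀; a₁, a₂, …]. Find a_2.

1

1748 = 7·241 + 61   →  a_0 = 7
241 = 3·61 + 58   →  a_1 = 3
61 = 1·58 + 3   →  a_2 = 1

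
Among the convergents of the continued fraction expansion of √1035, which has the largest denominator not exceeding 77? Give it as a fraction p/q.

√1035 = [32; 5, 1, 5, 64, …] (period length 4).
Convergents:
  p_0/q_0 = 32/1
  p_1/q_1 = 161/5
  p_2/q_2 = 193/6
  p_3/q_3 = 1126/35
  p_4/q_4 = 72257/2246
q_3 = 35 ≤ 77 < 2246 = q_4, so the answer is 1126/35.

1126/35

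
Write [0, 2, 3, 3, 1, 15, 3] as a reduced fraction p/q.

Using pₖ = aₖpₖ₋₁ + pₖ₋₂ and qₖ = aₖqₖ₋₁ + qₖ₋₂:
  k=0: a=0, p=0, q=1
  k=1: a=2, p=1, q=2
  k=2: a=3, p=3, q=7
  k=3: a=3, p=10, q=23
  k=4: a=1, p=13, q=30
  k=5: a=15, p=205, q=473
  k=6: a=3, p=628, q=1449

628/1449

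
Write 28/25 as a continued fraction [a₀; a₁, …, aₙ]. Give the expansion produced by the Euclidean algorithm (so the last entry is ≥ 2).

28 = 1·25 + 3
25 = 8·3 + 1
3 = 3·1 + 0  (stop)
So 28/25 = [1; 8, 3].

[1; 8, 3]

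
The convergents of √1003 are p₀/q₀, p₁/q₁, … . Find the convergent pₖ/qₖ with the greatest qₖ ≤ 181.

√1003 = [31; 1, 2, 31, 2, 1, 62, …] (period length 6).
Convergents:
  p_0/q_0 = 31/1
  p_1/q_1 = 32/1
  p_2/q_2 = 95/3
  p_3/q_3 = 2977/94
  p_4/q_4 = 6049/191
q_3 = 94 ≤ 181 < 191 = q_4, so the answer is 2977/94.

2977/94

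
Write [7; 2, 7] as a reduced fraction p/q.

Fold from the inside: start with 7/1.
  2 + 1/7 = 15/7
  7 + 7/15 = 112/15

112/15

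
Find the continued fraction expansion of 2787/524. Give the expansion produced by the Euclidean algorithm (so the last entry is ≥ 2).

[5; 3, 7, 3, 1, 5]

2787 = 5·524 + 167
524 = 3·167 + 23
167 = 7·23 + 6
23 = 3·6 + 5
6 = 1·5 + 1
5 = 5·1 + 0  (stop)
So 2787/524 = [5; 3, 7, 3, 1, 5].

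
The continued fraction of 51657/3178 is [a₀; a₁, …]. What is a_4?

51657 = 16·3178 + 809   →  a_0 = 16
3178 = 3·809 + 751   →  a_1 = 3
809 = 1·751 + 58   →  a_2 = 1
751 = 12·58 + 55   →  a_3 = 12
58 = 1·55 + 3   →  a_4 = 1

1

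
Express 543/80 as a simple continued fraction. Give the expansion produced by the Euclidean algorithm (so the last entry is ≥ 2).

[6; 1, 3, 1, 2, 2, 2]

543 = 6×80 + 63
80 = 1×63 + 17
63 = 3×17 + 12
17 = 1×12 + 5
12 = 2×5 + 2
5 = 2×2 + 1
2 = 2×1 + 0  (stop)
So 543/80 = [6; 1, 3, 1, 2, 2, 2].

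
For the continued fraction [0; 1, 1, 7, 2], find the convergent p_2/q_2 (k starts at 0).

1/2

Using pₖ = aₖpₖ₋₁ + pₖ₋₂, qₖ = aₖqₖ₋₁ + qₖ₋₂ (with p₋₁=1, p₋₂=0, q₋₁=0, q₋₂=1):
  k=0: a=0, p=0, q=1
  k=1: a=1, p=1, q=1
  k=2: a=1, p=1, q=2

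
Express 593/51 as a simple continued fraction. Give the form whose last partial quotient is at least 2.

593 = 11*51 + 32
51 = 1*32 + 19
32 = 1*19 + 13
19 = 1*13 + 6
13 = 2*6 + 1
6 = 6*1 + 0  (stop)
So 593/51 = [11; 1, 1, 1, 2, 6].

[11; 1, 1, 1, 2, 6]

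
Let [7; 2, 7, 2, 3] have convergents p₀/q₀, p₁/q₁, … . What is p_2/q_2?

Using pₖ = aₖpₖ₋₁ + pₖ₋₂, qₖ = aₖqₖ₋₁ + qₖ₋₂ (with p₋₁=1, p₋₂=0, q₋₁=0, q₋₂=1):
  k=0: a=7, p=7, q=1
  k=1: a=2, p=15, q=2
  k=2: a=7, p=112, q=15

112/15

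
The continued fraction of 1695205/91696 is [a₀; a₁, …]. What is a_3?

13

1695205 = 18·91696 + 44677   →  a_0 = 18
91696 = 2·44677 + 2342   →  a_1 = 2
44677 = 19·2342 + 179   →  a_2 = 19
2342 = 13·179 + 15   →  a_3 = 13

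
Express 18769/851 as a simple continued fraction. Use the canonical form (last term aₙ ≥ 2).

[22; 18, 9, 2, 2]

18769 = 22×851 + 47
851 = 18×47 + 5
47 = 9×5 + 2
5 = 2×2 + 1
2 = 2×1 + 0  (stop)
So 18769/851 = [22; 18, 9, 2, 2].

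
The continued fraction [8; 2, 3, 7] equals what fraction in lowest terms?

430/51

Using pₖ = aₖpₖ₋₁ + pₖ₋₂ and qₖ = aₖqₖ₋₁ + qₖ₋₂:
  k=0: a=8, p=8, q=1
  k=1: a=2, p=17, q=2
  k=2: a=3, p=59, q=7
  k=3: a=7, p=430, q=51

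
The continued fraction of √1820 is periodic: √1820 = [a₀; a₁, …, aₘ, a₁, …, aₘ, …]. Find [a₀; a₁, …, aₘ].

a₀ = ⌊√1820⌋ = 42.
With m₀=0, d₀=1 and mₖ₊₁ = dₖaₖ − mₖ, dₖ₊₁ = (n − mₖ₊₁²)/dₖ, aₖ₊₁ = ⌊(a₀+mₖ₊₁)/dₖ₊₁⌋:
  k=1: m=42, d=56, a=1
  k=2: m=14, d=29, a=1
  k=3: m=15, d=55, a=1
  k=4: m=40, d=4, a=20
  k=5: m=40, d=55, a=1
  k=6: m=15, d=29, a=1
  k=7: m=14, d=56, a=1
  k=8: m=42, d=1, a=84
d=1 and a=2a₀=84 at k=8, so the next step gives (m, d) = (42, 56) again — its k=1 value — and the period has length 8.

[42; 1, 1, 1, 20, 1, 1, 1, 84]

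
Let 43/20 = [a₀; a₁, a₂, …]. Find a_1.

43 = 2·20 + 3   →  a_0 = 2
20 = 6·3 + 2   →  a_1 = 6

6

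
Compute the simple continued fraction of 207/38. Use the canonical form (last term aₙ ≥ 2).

[5; 2, 4, 4]

207 = 5*38 + 17
38 = 2*17 + 4
17 = 4*4 + 1
4 = 4*1 + 0  (stop)
So 207/38 = [5; 2, 4, 4].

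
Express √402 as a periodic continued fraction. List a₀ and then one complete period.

a₀ = ⌊√402⌋ = 20.
With m₀=0, d₀=1 and mₖ₊₁ = dₖaₖ − mₖ, dₖ₊₁ = (n − mₖ₊₁²)/dₖ, aₖ₊₁ = ⌊(a₀+mₖ₊₁)/dₖ₊₁⌋:
  k=1: m=20, d=2, a=20
  k=2: m=20, d=1, a=40
d=1 and a=2a₀=40 at k=2, so the next step gives (m, d) = (20, 2) again — its k=1 value — and the period has length 2.

[20; 20, 40]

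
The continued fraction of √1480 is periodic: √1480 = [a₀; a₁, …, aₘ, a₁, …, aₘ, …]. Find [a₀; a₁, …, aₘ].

a₀ = ⌊√1480⌋ = 38.

[38; 2, 8, 19, 8, 2, 76]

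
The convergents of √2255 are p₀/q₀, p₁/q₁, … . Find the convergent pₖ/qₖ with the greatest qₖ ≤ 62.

1757/37

√2255 = [47; 2, 18, 2, 94, …] (period length 4).
Convergents:
  p_0/q_0 = 47/1
  p_1/q_1 = 95/2
  p_2/q_2 = 1757/37
  p_3/q_3 = 3609/76
q_2 = 37 ≤ 62 < 76 = q_3, so the answer is 1757/37.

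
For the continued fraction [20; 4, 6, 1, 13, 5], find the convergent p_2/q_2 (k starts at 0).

506/25

Using pₖ = aₖpₖ₋₁ + pₖ₋₂, qₖ = aₖqₖ₋₁ + qₖ₋₂ (with p₋₁=1, p₋₂=0, q₋₁=0, q₋₂=1):
  k=0: a=20, p=20, q=1
  k=1: a=4, p=81, q=4
  k=2: a=6, p=506, q=25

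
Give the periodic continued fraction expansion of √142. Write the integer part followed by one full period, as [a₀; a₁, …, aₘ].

a₀ = ⌊√142⌋ = 11.
With m₀=0, d₀=1 and mₖ₊₁ = dₖaₖ − mₖ, dₖ₊₁ = (n − mₖ₊₁²)/dₖ, aₖ₊₁ = ⌊(a₀+mₖ₊₁)/dₖ₊₁⌋:
  k=1: m=11, d=21, a=1
  k=2: m=10, d=2, a=10
  k=3: m=10, d=21, a=1
  k=4: m=11, d=1, a=22
d=1 and a=2a₀=22 at k=4, so the next step gives (m, d) = (11, 21) again — its k=1 value — and the period has length 4.

[11; 1, 10, 1, 22]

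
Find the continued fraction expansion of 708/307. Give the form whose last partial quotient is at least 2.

[2; 3, 3, 1, 3, 6]

708 = 2*307 + 94
307 = 3*94 + 25
94 = 3*25 + 19
25 = 1*19 + 6
19 = 3*6 + 1
6 = 6*1 + 0  (stop)
So 708/307 = [2; 3, 3, 1, 3, 6].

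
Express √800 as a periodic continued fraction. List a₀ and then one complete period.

a₀ = ⌊√800⌋ = 28.

[28; 3, 1, 1, 13, 1, 1, 3, 56]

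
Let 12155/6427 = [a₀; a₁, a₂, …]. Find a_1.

1

12155 = 1·6427 + 5728   →  a_0 = 1
6427 = 1·5728 + 699   →  a_1 = 1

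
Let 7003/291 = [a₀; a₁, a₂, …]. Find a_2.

3

7003 = 24·291 + 19   →  a_0 = 24
291 = 15·19 + 6   →  a_1 = 15
19 = 3·6 + 1   →  a_2 = 3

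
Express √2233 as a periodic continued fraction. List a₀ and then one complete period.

a₀ = ⌊√2233⌋ = 47.
With m₀=0, d₀=1 and mₖ₊₁ = dₖaₖ − mₖ, dₖ₊₁ = (n − mₖ₊₁²)/dₖ, aₖ₊₁ = ⌊(a₀+mₖ₊₁)/dₖ₊₁⌋:
  k=1: m=47, d=24, a=3
  k=2: m=25, d=67, a=1
  k=3: m=42, d=7, a=12
  k=4: m=42, d=67, a=1
  k=5: m=25, d=24, a=3
  k=6: m=47, d=1, a=94
d=1 and a=2a₀=94 at k=6, so the next step gives (m, d) = (47, 24) again — its k=1 value — and the period has length 6.

[47; 3, 1, 12, 1, 3, 94]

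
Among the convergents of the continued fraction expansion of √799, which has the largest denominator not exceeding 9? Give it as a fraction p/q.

113/4

√799 = [28; 3, 1, 3, 56, …] (period length 4).
Convergents:
  p_0/q_0 = 28/1
  p_1/q_1 = 85/3
  p_2/q_2 = 113/4
  p_3/q_3 = 424/15
q_2 = 4 ≤ 9 < 15 = q_3, so the answer is 113/4.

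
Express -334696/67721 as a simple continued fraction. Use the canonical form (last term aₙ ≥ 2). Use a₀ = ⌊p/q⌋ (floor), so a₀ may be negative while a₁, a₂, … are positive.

[-5; 17, 3, 12, 13, 8]

-334696 = -5*67721 + 3909
67721 = 17*3909 + 1268
3909 = 3*1268 + 105
1268 = 12*105 + 8
105 = 13*8 + 1
8 = 8*1 + 0  (stop)
So -334696/67721 = [-5; 17, 3, 12, 13, 8].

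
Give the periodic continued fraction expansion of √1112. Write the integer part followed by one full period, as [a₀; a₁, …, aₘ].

[33; 2, 1, 7, 1, 2, 66]

a₀ = ⌊√1112⌋ = 33.
With m₀=0, d₀=1 and mₖ₊₁ = dₖaₖ − mₖ, dₖ₊₁ = (n − mₖ₊₁²)/dₖ, aₖ₊₁ = ⌊(a₀+mₖ₊₁)/dₖ₊₁⌋:
  k=1: m=33, d=23, a=2
  k=2: m=13, d=41, a=1
  k=3: m=28, d=8, a=7
  k=4: m=28, d=41, a=1
  k=5: m=13, d=23, a=2
  k=6: m=33, d=1, a=66
d=1 and a=2a₀=66 at k=6, so the next step gives (m, d) = (33, 23) again — its k=1 value — and the period has length 6.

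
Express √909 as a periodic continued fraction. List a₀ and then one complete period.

[30; 6, 1, 2, 6, 2, 1, 6, 60]

a₀ = ⌊√909⌋ = 30.
With m₀=0, d₀=1 and mₖ₊₁ = dₖaₖ − mₖ, dₖ₊₁ = (n − mₖ₊₁²)/dₖ, aₖ₊₁ = ⌊(a₀+mₖ₊₁)/dₖ₊₁⌋:
  k=1: m=30, d=9, a=6
  k=2: m=24, d=37, a=1
  k=3: m=13, d=20, a=2
  k=4: m=27, d=9, a=6
  k=5: m=27, d=20, a=2
  k=6: m=13, d=37, a=1
  k=7: m=24, d=9, a=6
  k=8: m=30, d=1, a=60
d=1 and a=2a₀=60 at k=8, so the next step gives (m, d) = (30, 9) again — its k=1 value — and the period has length 8.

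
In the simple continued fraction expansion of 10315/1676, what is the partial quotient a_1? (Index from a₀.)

10315 = 6·1676 + 259   →  a_0 = 6
1676 = 6·259 + 122   →  a_1 = 6

6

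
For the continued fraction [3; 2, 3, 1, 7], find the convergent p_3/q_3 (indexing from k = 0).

31/9

Using pₖ = aₖpₖ₋₁ + pₖ₋₂, qₖ = aₖqₖ₋₁ + qₖ₋₂ (with p₋₁=1, p₋₂=0, q₋₁=0, q₋₂=1):
  k=0: a=3, p=3, q=1
  k=1: a=2, p=7, q=2
  k=2: a=3, p=24, q=7
  k=3: a=1, p=31, q=9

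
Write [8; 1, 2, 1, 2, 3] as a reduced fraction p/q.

323/37

Fold from the inside: start with 3/1.
  2 + 1/3 = 7/3
  1 + 3/7 = 10/7
  2 + 7/10 = 27/10
  1 + 10/27 = 37/27
  8 + 27/37 = 323/37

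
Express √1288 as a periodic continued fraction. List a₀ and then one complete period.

[35; 1, 7, 1, 70]

a₀ = ⌊√1288⌋ = 35.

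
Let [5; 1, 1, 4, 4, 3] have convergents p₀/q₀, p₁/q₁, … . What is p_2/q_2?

11/2

Using pₖ = aₖpₖ₋₁ + pₖ₋₂, qₖ = aₖqₖ₋₁ + qₖ₋₂ (with p₋₁=1, p₋₂=0, q₋₁=0, q₋₂=1):
  k=0: a=5, p=5, q=1
  k=1: a=1, p=6, q=1
  k=2: a=1, p=11, q=2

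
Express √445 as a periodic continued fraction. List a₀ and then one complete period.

[21; 10, 1, 1, 10, 42]

a₀ = ⌊√445⌋ = 21.
With m₀=0, d₀=1 and mₖ₊₁ = dₖaₖ − mₖ, dₖ₊₁ = (n − mₖ₊₁²)/dₖ, aₖ₊₁ = ⌊(a₀+mₖ₊₁)/dₖ₊₁⌋:
  k=1: m=21, d=4, a=10
  k=2: m=19, d=21, a=1
  k=3: m=2, d=21, a=1
  k=4: m=19, d=4, a=10
  k=5: m=21, d=1, a=42
d=1 and a=2a₀=42 at k=5, so the next step gives (m, d) = (21, 4) again — its k=1 value — and the period has length 5.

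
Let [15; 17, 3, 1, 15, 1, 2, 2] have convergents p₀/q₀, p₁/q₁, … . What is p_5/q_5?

17407/1156

Using pₖ = aₖpₖ₋₁ + pₖ₋₂, qₖ = aₖqₖ₋₁ + qₖ₋₂ (with p₋₁=1, p₋₂=0, q₋₁=0, q₋₂=1):
  k=0: a=15, p=15, q=1
  k=1: a=17, p=256, q=17
  k=2: a=3, p=783, q=52
  k=3: a=1, p=1039, q=69
  k=4: a=15, p=16368, q=1087
  k=5: a=1, p=17407, q=1156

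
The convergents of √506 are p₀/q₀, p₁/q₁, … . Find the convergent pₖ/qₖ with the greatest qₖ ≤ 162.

2002/89

√506 = [22; 2, 44, …] (period length 2).
Convergents:
  p_0/q_0 = 22/1
  p_1/q_1 = 45/2
  p_2/q_2 = 2002/89
  p_3/q_3 = 4049/180
q_2 = 89 ≤ 162 < 180 = q_3, so the answer is 2002/89.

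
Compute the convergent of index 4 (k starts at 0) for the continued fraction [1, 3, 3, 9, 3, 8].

Using pₖ = aₖpₖ₋₁ + pₖ₋₂, qₖ = aₖqₖ₋₁ + qₖ₋₂ (with p₋₁=1, p₋₂=0, q₋₁=0, q₋₂=1):
  k=0: a=1, p=1, q=1
  k=1: a=3, p=4, q=3
  k=2: a=3, p=13, q=10
  k=3: a=9, p=121, q=93
  k=4: a=3, p=376, q=289

376/289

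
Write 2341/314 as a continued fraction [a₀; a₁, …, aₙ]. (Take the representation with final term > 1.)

[7; 2, 5, 9, 3]

2341 = 7·314 + 143
314 = 2·143 + 28
143 = 5·28 + 3
28 = 9·3 + 1
3 = 3·1 + 0  (stop)
So 2341/314 = [7; 2, 5, 9, 3].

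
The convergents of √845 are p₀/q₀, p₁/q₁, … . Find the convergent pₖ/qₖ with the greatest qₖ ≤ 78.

√845 = [29; 14, 1, 1, 14, 58, …] (period length 5).
Convergents:
  p_0/q_0 = 29/1
  p_1/q_1 = 407/14
  p_2/q_2 = 436/15
  p_3/q_3 = 843/29
  p_4/q_4 = 12238/421
q_3 = 29 ≤ 78 < 421 = q_4, so the answer is 843/29.

843/29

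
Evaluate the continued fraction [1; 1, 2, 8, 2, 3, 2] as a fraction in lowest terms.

707/421

Using pₖ = aₖpₖ₋₁ + pₖ₋₂ and qₖ = aₖqₖ₋₁ + qₖ₋₂:
  k=0: a=1, p=1, q=1
  k=1: a=1, p=2, q=1
  k=2: a=2, p=5, q=3
  k=3: a=8, p=42, q=25
  k=4: a=2, p=89, q=53
  k=5: a=3, p=309, q=184
  k=6: a=2, p=707, q=421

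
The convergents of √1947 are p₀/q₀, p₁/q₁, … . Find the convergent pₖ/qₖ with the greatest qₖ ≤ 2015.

√1947 = [44; 8, 88, …] (period length 2).
Convergents:
  p_0/q_0 = 44/1
  p_1/q_1 = 353/8
  p_2/q_2 = 31108/705
  p_3/q_3 = 249217/5648
q_2 = 705 ≤ 2015 < 5648 = q_3, so the answer is 31108/705.

31108/705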